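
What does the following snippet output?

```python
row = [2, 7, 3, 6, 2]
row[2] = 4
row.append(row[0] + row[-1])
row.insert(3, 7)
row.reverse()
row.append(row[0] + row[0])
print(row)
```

row[2] = 4 → [2, 7, 4, 6, 2]
append row[0]+row[-1] = 2+2 = 4 → [2, 7, 4, 6, 2, 4]
insert 7 at 3 → [2, 7, 4, 7, 6, 2, 4]
reverse → [4, 2, 6, 7, 4, 7, 2]
append row[0]+row[0] = 4+4 = 8 → [4, 2, 6, 7, 4, 7, 2, 8]

[4, 2, 6, 7, 4, 7, 2, 8]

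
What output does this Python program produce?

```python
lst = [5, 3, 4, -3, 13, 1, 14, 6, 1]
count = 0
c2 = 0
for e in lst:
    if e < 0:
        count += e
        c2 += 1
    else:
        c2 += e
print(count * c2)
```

-144

e=5: not <0; c2=5
e=3: not <0; c2=8
e=4: not <0; c2=12
e=-3: <0, count = 0+(-3) = -3; c2=13
e=13: not <0; c2=26
e=1: not <0; c2=27
e=14: not <0; c2=41
e=6: not <0; c2=47
e=1: not <0; c2=48
count*c2 = (-3)*48 = -144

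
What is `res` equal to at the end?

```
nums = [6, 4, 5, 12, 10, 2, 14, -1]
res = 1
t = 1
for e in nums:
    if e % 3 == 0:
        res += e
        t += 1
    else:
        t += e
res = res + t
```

e=6: %3==0, res = 1+6 = 7; t=2
e=4: not %3==0; t=6
e=5: not %3==0; t=11
e=12: %3==0, res = 7+12 = 19; t=12
e=10: not %3==0; t=22
e=2: not %3==0; t=24
e=14: not %3==0; t=38
e=-1: not %3==0; t=37
res+t = 19+37 = 56

56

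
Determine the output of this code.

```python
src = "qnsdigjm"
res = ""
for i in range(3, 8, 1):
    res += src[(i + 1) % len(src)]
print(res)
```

igjmq

i=3: add src[4]='i' → 'i'
i=4: add src[5]='g' → 'ig'
i=5: add src[6]='j' → 'igj'
i=6: add src[7]='m' → 'igjm'
i=7: add src[0]='q' → 'igjmq'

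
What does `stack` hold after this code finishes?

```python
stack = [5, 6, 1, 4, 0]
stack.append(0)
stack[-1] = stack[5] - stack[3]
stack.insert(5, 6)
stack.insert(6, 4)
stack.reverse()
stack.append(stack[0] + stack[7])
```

[-4, 4, 6, 0, 4, 1, 6, 5, 1]

append 0 → [5, 6, 1, 4, 0, 0]
stack[-1] = stack[5]-stack[3] = 0-4 = -4 → [5, 6, 1, 4, 0, -4]
insert 6 at 5 → [5, 6, 1, 4, 0, 6, -4]
insert 4 at 6 → [5, 6, 1, 4, 0, 6, 4, -4]
reverse → [-4, 4, 6, 0, 4, 1, 6, 5]
append stack[0]+stack[7] = (-4)+5 = 1 → [-4, 4, 6, 0, 4, 1, 6, 5, 1]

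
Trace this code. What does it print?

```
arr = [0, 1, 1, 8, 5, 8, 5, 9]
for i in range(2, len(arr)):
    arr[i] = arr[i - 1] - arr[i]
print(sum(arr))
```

i=2: arr[2] = 1-1 = 0 → [0, 1, 0, 8, 5, 8, 5, 9]
i=3: arr[3] = 0-8 = -8 → [0, 1, 0, -8, 5, 8, 5, 9]
i=4: arr[4] = (-8)-5 = -13 → [0, 1, 0, -8, -13, 8, 5, 9]
i=5: arr[5] = (-13)-8 = -21 → [0, 1, 0, -8, -13, -21, 5, 9]
i=6: arr[6] = (-21)-5 = -26 → [0, 1, 0, -8, -13, -21, -26, 9]
i=7: arr[7] = (-26)-9 = -35 → [0, 1, 0, -8, -13, -21, -26, -35]
sum = -102

-102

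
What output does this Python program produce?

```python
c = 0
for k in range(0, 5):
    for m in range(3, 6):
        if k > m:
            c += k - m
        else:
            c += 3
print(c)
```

k=0,m=3: not 0>3, c = 0+3 = 3
k=0,m=4: not 0>4, c = 3+3 = 6
k=0,m=5: not 0>5, c = 6+3 = 9
k=1,m=3: not 1>3, c = 9+3 = 12
k=1,m=4: not 1>4, c = 12+3 = 15
k=1,m=5: not 1>5, c = 15+3 = 18
k=2,m=3: not 2>3, c = 18+3 = 21
k=2,m=4: not 2>4, c = 21+3 = 24
k=2,m=5: not 2>5, c = 24+3 = 27
k=3,m=3: not 3>3, c = 27+3 = 30
k=3,m=4: not 3>4, c = 30+3 = 33
k=3,m=5: not 3>5, c = 33+3 = 36
k=4,m=3: 4>3, c = 36+1 = 37
k=4,m=4: not 4>4, c = 37+3 = 40
k=4,m=5: not 4>5, c = 40+3 = 43

43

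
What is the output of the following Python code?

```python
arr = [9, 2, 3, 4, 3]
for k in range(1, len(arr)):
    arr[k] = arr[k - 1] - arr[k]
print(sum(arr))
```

k=1: arr[1] = 9-2 = 7 → [9, 7, 3, 4, 3]
k=2: arr[2] = 7-3 = 4 → [9, 7, 4, 4, 3]
k=3: arr[3] = 4-4 = 0 → [9, 7, 4, 0, 3]
k=4: arr[4] = 0-3 = -3 → [9, 7, 4, 0, -3]
sum = 17

17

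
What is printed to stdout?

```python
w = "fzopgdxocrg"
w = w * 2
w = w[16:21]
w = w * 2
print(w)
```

dxocrdxocr

repeat ×2 → 'fzopgdxocrgfzopgdxocrg'
slice [16:21] → 'dxocr'
repeat ×2 → 'dxocrdxocr'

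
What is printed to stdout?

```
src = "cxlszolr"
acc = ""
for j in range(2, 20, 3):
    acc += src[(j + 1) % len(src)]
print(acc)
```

slxzrl

j=2: add src[3]='s' → 's'
j=5: add src[6]='l' → 'sl'
j=8: add src[1]='x' → 'slx'
j=11: add src[4]='z' → 'slxz'
j=14: add src[7]='r' → 'slxzr'
j=17: add src[2]='l' → 'slxzrl'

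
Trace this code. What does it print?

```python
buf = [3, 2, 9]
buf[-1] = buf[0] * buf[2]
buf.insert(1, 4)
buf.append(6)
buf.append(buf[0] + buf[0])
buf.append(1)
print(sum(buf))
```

49

buf[-1] = buf[0]*buf[2] = 3*9 = 27 → [3, 2, 27]
insert 4 at 1 → [3, 4, 2, 27]
append 6 → [3, 4, 2, 27, 6]
append buf[0]+buf[0] = 3+3 = 6 → [3, 4, 2, 27, 6, 6]
append 1 → [3, 4, 2, 27, 6, 6, 1]
sum = 49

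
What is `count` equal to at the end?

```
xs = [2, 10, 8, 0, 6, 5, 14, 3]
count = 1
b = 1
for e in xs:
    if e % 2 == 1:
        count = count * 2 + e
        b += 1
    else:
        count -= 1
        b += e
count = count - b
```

e=2: not odd, count = 1-1 = 0; b=3
e=10: not odd, count = 0-1 = -1; b=13
e=8: not odd, count = (-1)-1 = -2; b=21
e=0: not odd, count = (-2)-1 = -3; b=21
e=6: not odd, count = (-3)-1 = -4; b=27
e=5: odd, count = (-4)*2+5 = -3; b=28
e=14: not odd, count = (-3)-1 = -4; b=42
e=3: odd, count = (-4)*2+3 = -5; b=43
count-b = (-5)-43 = -48

-48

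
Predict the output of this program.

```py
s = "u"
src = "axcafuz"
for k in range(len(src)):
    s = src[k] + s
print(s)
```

k=0: prepend 'a' → 'au'
k=1: prepend 'x' → 'xau'
k=2: prepend 'c' → 'cxau'
k=3: prepend 'a' → 'acxau'
k=4: prepend 'f' → 'facxau'
k=5: prepend 'u' → 'ufacxau'
k=6: prepend 'z' → 'zufacxau'

zufacxau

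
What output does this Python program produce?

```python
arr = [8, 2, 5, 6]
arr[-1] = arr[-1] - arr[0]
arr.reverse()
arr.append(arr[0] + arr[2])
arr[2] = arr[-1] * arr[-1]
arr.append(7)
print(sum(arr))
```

arr[-1] = arr[-1]-arr[0] = 6-8 = -2 → [8, 2, 5, -2]
reverse → [-2, 5, 2, 8]
append arr[0]+arr[2] = (-2)+2 = 0 → [-2, 5, 2, 8, 0]
arr[2] = arr[-1]*arr[-1] = 0*0 = 0 → [-2, 5, 0, 8, 0]
append 7 → [-2, 5, 0, 8, 0, 7]
sum = 18

18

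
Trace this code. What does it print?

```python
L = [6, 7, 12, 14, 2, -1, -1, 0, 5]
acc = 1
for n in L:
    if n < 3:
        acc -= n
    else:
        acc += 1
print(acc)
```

6

n=6: not <3, acc = 1+1 = 2
n=7: not <3, acc = 2+1 = 3
n=12: not <3, acc = 3+1 = 4
n=14: not <3, acc = 4+1 = 5
n=2: <3, acc = 5-2 = 3
n=-1: <3, acc = 3-(-1) = 4
n=-1: <3, acc = 4-(-1) = 5
n=0: <3, acc = 5-0 = 5
n=5: not <3, acc = 5+1 = 6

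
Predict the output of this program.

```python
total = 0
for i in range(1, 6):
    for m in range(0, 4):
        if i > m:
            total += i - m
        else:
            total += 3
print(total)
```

52

i=1,m=0: 1>0, total = 0+1 = 1
i=1,m=1: not 1>1, total = 1+3 = 4
i=1,m=2: not 1>2, total = 4+3 = 7
i=1,m=3: not 1>3, total = 7+3 = 10
i=2,m=0: 2>0, total = 10+2 = 12
i=2,m=1: 2>1, total = 12+1 = 13
i=2,m=2: not 2>2, total = 13+3 = 16
i=2,m=3: not 2>3, total = 16+3 = 19
i=3,m=0: 3>0, total = 19+3 = 22
i=3,m=1: 3>1, total = 22+2 = 24
i=3,m=2: 3>2, total = 24+1 = 25
i=3,m=3: not 3>3, total = 25+3 = 28
i=4,m=0: 4>0, total = 28+4 = 32
i=4,m=1: 4>1, total = 32+3 = 35
i=4,m=2: 4>2, total = 35+2 = 37
i=4,m=3: 4>3, total = 37+1 = 38
i=5,m=0: 5>0, total = 38+5 = 43
i=5,m=1: 5>1, total = 43+4 = 47
i=5,m=2: 5>2, total = 47+3 = 50
i=5,m=3: 5>3, total = 50+2 = 52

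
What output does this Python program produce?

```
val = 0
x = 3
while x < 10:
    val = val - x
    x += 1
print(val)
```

x=3: val = 0-3 = -3
x=4: val = (-3)-4 = -7
x=5: val = (-7)-5 = -12
x=6: val = (-12)-6 = -18
x=7: val = (-18)-7 = -25
x=8: val = (-25)-8 = -33
x=9: val = (-33)-9 = -42

-42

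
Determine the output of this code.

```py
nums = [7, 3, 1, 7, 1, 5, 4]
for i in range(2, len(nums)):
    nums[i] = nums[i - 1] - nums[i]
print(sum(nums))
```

i=2: nums[2] = 3-1 = 2 → [7, 3, 2, 7, 1, 5, 4]
i=3: nums[3] = 2-7 = -5 → [7, 3, 2, -5, 1, 5, 4]
i=4: nums[4] = (-5)-1 = -6 → [7, 3, 2, -5, -6, 5, 4]
i=5: nums[5] = (-6)-5 = -11 → [7, 3, 2, -5, -6, -11, 4]
i=6: nums[6] = (-11)-4 = -15 → [7, 3, 2, -5, -6, -11, -15]
sum = -25

-25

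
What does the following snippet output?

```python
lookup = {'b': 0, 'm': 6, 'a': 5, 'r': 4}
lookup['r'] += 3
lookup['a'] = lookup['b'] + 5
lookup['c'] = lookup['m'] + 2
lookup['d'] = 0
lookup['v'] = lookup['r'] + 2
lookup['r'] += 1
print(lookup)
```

{'b': 0, 'm': 6, 'a': 5, 'r': 8, 'c': 8, 'd': 0, 'v': 9}

lookup['r'] = 4+3 = 7 → {'b': 0, 'm': 6, 'a': 5, 'r': 7}
lookup['a'] = lookup['b']+5 = 5 → {'b': 0, 'm': 6, 'a': 5, 'r': 7}
lookup['c'] = lookup['m']+2 = 8 → {'b': 0, 'm': 6, 'a': 5, 'r': 7, 'c': 8}
lookup['d'] = 0 → {'b': 0, 'm': 6, 'a': 5, 'r': 7, 'c': 8, 'd': 0}
lookup['v'] = lookup['r']+2 = 9 → {'b': 0, 'm': 6, 'a': 5, 'r': 7, 'c': 8, 'd': 0, 'v': 9}
lookup['r'] = 7+1 = 8 → {'b': 0, 'm': 6, 'a': 5, 'r': 8, 'c': 8, 'd': 0, 'v': 9}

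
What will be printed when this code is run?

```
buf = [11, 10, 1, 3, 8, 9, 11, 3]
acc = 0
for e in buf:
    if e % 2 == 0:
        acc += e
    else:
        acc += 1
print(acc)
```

24

e=11: not even, acc = 0+1 = 1
e=10: even, acc = 1+10 = 11
e=1: not even, acc = 11+1 = 12
e=3: not even, acc = 12+1 = 13
e=8: even, acc = 13+8 = 21
e=9: not even, acc = 21+1 = 22
e=11: not even, acc = 22+1 = 23
e=3: not even, acc = 23+1 = 24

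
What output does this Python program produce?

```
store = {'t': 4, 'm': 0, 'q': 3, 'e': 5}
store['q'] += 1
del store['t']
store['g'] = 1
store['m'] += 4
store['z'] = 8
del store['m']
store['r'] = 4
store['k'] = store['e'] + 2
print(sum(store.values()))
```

store['q'] = 3+1 = 4 → {'t': 4, 'm': 0, 'q': 4, 'e': 5}
del 't' → {'m': 0, 'q': 4, 'e': 5}
store['g'] = 1 → {'m': 0, 'q': 4, 'e': 5, 'g': 1}
store['m'] = 0+4 = 4 → {'m': 4, 'q': 4, 'e': 5, 'g': 1}
store['z'] = 8 → {'m': 4, 'q': 4, 'e': 5, 'g': 1, 'z': 8}
del 'm' → {'q': 4, 'e': 5, 'g': 1, 'z': 8}
store['r'] = 4 → {'q': 4, 'e': 5, 'g': 1, 'z': 8, 'r': 4}
store['k'] = store['e']+2 = 7 → {'q': 4, 'e': 5, 'g': 1, 'z': 8, 'r': 4, 'k': 7}
sum of values = 29

29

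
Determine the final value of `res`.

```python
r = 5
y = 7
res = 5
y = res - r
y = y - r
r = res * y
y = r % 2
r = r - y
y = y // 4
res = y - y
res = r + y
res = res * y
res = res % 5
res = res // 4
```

0

y = 5-5 = 0
y = 0-5 = -5
r = 5*(-5) = -25
y = (-25)%2 = 1
r = (-25)-1 = -26
y = 1//4 = 0
res = 0-0 = 0
res = (-26)+0 = -26
res = (-26)*0 = 0
res = 0%5 = 0
res = 0//4 = 0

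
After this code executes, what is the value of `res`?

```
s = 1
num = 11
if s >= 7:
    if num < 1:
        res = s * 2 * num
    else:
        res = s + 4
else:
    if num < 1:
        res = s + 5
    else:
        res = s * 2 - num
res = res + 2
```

-7

s=1, num=11
s >= 7 is False; num < 1 is False
→ res = s * 2 - num = -9
res = (-9)+2 = -7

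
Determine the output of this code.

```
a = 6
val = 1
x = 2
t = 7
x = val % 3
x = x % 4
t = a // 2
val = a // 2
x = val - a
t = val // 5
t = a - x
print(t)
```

x = 1%3 = 1
x = 1%4 = 1
t = 6//2 = 3
val = 6//2 = 3
x = 3-6 = -3
t = 3//5 = 0
t = 6-(-3) = 9

9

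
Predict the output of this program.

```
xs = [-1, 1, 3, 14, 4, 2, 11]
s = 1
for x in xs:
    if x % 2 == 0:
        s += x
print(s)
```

x=-1: not even
x=1: not even
x=3: not even
x=14: even, s = 1+14 = 15
x=4: even, s = 15+4 = 19
x=2: even, s = 19+2 = 21
x=11: not even

21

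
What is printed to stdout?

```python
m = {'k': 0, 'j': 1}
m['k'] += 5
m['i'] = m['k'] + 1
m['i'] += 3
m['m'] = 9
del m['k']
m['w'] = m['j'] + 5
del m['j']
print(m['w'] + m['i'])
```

15

m['k'] = 0+5 = 5 → {'k': 5, 'j': 1}
m['i'] = m['k']+1 = 6 → {'k': 5, 'j': 1, 'i': 6}
m['i'] = 6+3 = 9 → {'k': 5, 'j': 1, 'i': 9}
m['m'] = 9 → {'k': 5, 'j': 1, 'i': 9, 'm': 9}
del 'k' → {'j': 1, 'i': 9, 'm': 9}
m['w'] = m['j']+5 = 6 → {'j': 1, 'i': 9, 'm': 9, 'w': 6}
del 'j' → {'i': 9, 'm': 9, 'w': 6}
m['w']+m['i'] = 6+9 = 15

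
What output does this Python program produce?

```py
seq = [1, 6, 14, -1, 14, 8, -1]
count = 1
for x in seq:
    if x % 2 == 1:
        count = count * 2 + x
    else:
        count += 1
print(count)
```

x=1: odd, count = 1*2+1 = 3
x=6: not odd, count = 3+1 = 4
x=14: not odd, count = 4+1 = 5
x=-1: odd, count = 5*2+(-1) = 9
x=14: not odd, count = 9+1 = 10
x=8: not odd, count = 10+1 = 11
x=-1: odd, count = 11*2+(-1) = 21

21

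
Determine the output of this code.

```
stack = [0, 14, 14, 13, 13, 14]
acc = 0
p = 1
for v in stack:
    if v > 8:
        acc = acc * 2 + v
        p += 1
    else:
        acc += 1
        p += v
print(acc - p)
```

v=0: not >8, acc = 0+1 = 1; p=1
v=14: >8, acc = 1*2+14 = 16; p=2
v=14: >8, acc = 16*2+14 = 46; p=3
v=13: >8, acc = 46*2+13 = 105; p=4
v=13: >8, acc = 105*2+13 = 223; p=5
v=14: >8, acc = 223*2+14 = 460; p=6
acc-p = 460-6 = 454

454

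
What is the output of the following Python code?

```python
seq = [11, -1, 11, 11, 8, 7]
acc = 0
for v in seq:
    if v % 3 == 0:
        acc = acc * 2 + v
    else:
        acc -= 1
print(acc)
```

-6

v=11: not %3==0, acc = 0-1 = -1
v=-1: not %3==0, acc = (-1)-1 = -2
v=11: not %3==0, acc = (-2)-1 = -3
v=11: not %3==0, acc = (-3)-1 = -4
v=8: not %3==0, acc = (-4)-1 = -5
v=7: not %3==0, acc = (-5)-1 = -6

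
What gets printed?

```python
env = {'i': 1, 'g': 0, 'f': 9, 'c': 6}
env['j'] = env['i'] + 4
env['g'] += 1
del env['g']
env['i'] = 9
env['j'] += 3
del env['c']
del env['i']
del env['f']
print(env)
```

{'j': 8}

env['j'] = env['i']+4 = 5 → {'i': 1, 'g': 0, 'f': 9, 'c': 6, 'j': 5}
env['g'] = 0+1 = 1 → {'i': 1, 'g': 1, 'f': 9, 'c': 6, 'j': 5}
del 'g' → {'i': 1, 'f': 9, 'c': 6, 'j': 5}
env['i'] = 9 → {'i': 9, 'f': 9, 'c': 6, 'j': 5}
env['j'] = 5+3 = 8 → {'i': 9, 'f': 9, 'c': 6, 'j': 8}
del 'c' → {'i': 9, 'f': 9, 'j': 8}
del 'i' → {'f': 9, 'j': 8}
del 'f' → {'j': 8}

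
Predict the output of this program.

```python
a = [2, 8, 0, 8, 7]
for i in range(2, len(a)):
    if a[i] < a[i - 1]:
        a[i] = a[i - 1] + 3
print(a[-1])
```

17

i=2: 0<8, a[2] = 8+3 = 11 → [2, 8, 11, 8, 7]
i=3: 8<11, a[3] = 11+3 = 14 → [2, 8, 11, 14, 7]
i=4: 7<14, a[4] = 14+3 = 17 → [2, 8, 11, 14, 17]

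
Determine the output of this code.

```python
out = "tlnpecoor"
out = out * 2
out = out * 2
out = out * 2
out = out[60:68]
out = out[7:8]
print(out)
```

e

repeat ×2 → 'tlnpecoortlnpecoor'
repeat ×2 → 'tlnpecoortlnpecoortlnpecoortlnpecoor'
repeat ×2 → 'tlnpecoortlnpecoortlnpecoortlnpecoortlnpecoortlnpecoortlnpecoortlnpecoor'
slice [60:68] → 'oortlnpe'
slice [7:8] → 'e'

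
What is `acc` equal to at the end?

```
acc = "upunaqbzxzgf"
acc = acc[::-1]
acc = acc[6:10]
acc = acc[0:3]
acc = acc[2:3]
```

reverse → 'fgzxzbqanupu'
slice [6:10] → 'qanu'
slice [0:3] → 'qan'
slice [2:3] → 'n'

'n'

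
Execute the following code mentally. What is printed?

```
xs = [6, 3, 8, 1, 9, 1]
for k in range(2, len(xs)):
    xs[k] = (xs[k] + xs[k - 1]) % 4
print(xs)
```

[6, 3, 3, 0, 1, 2]

k=2: xs[2] = (8+3)%4 = 3 → [6, 3, 3, 1, 9, 1]
k=3: xs[3] = (1+3)%4 = 0 → [6, 3, 3, 0, 9, 1]
k=4: xs[4] = (9+0)%4 = 1 → [6, 3, 3, 0, 1, 1]
k=5: xs[5] = (1+1)%4 = 2 → [6, 3, 3, 0, 1, 2]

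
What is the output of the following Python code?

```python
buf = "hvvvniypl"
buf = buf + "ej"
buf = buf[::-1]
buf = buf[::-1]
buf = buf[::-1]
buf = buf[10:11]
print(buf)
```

+ 'ej' → 'hvvvniyplej'
reverse → 'jelpyinvvvh'
reverse → 'hvvvniyplej'
reverse → 'jelpyinvvvh'
slice [10:11] → 'h'

h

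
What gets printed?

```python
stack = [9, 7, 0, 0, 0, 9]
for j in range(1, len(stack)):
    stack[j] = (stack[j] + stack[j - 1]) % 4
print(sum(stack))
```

10

j=1: stack[1] = (7+9)%4 = 0 → [9, 0, 0, 0, 0, 9]
j=2: stack[2] = (0+0)%4 = 0 → [9, 0, 0, 0, 0, 9]
j=3: stack[3] = (0+0)%4 = 0 → [9, 0, 0, 0, 0, 9]
j=4: stack[4] = (0+0)%4 = 0 → [9, 0, 0, 0, 0, 9]
j=5: stack[5] = (9+0)%4 = 1 → [9, 0, 0, 0, 0, 1]
sum = 10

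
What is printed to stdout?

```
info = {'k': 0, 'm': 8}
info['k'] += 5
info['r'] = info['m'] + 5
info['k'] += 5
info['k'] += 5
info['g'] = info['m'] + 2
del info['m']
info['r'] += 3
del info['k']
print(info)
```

{'r': 16, 'g': 10}

info['k'] = 0+5 = 5 → {'k': 5, 'm': 8}
info['r'] = info['m']+5 = 13 → {'k': 5, 'm': 8, 'r': 13}
info['k'] = 5+5 = 10 → {'k': 10, 'm': 8, 'r': 13}
info['k'] = 10+5 = 15 → {'k': 15, 'm': 8, 'r': 13}
info['g'] = info['m']+2 = 10 → {'k': 15, 'm': 8, 'r': 13, 'g': 10}
del 'm' → {'k': 15, 'r': 13, 'g': 10}
info['r'] = 13+3 = 16 → {'k': 15, 'r': 16, 'g': 10}
del 'k' → {'r': 16, 'g': 10}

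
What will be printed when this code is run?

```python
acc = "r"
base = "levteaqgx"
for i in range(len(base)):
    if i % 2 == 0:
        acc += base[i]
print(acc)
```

i=0: add 'l' → 'rl'
i=1: skip
i=2: add 'v' → 'rlv'
i=3: skip
i=4: add 'e' → 'rlve'
i=5: skip
i=6: add 'q' → 'rlveq'
i=7: skip
i=8: add 'x' → 'rlveqx'

rlveqx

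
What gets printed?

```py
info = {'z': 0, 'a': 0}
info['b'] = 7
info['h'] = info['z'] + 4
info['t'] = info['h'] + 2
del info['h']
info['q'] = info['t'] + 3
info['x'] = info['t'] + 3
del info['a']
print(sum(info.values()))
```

31

info['b'] = 7 → {'z': 0, 'a': 0, 'b': 7}
info['h'] = info['z']+4 = 4 → {'z': 0, 'a': 0, 'b': 7, 'h': 4}
info['t'] = info['h']+2 = 6 → {'z': 0, 'a': 0, 'b': 7, 'h': 4, 't': 6}
del 'h' → {'z': 0, 'a': 0, 'b': 7, 't': 6}
info['q'] = info['t']+3 = 9 → {'z': 0, 'a': 0, 'b': 7, 't': 6, 'q': 9}
info['x'] = info['t']+3 = 9 → {'z': 0, 'a': 0, 'b': 7, 't': 6, 'q': 9, 'x': 9}
del 'a' → {'z': 0, 'b': 7, 't': 6, 'q': 9, 'x': 9}
sum of values = 31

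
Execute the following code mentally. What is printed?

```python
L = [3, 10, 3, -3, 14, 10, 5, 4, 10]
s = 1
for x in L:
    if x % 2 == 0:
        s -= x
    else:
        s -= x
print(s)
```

-55

x=3: not even, s = 1-3 = -2
x=10: even, s = (-2)-10 = -12
x=3: not even, s = (-12)-3 = -15
x=-3: not even, s = (-15)-(-3) = -12
x=14: even, s = (-12)-14 = -26
x=10: even, s = (-26)-10 = -36
x=5: not even, s = (-36)-5 = -41
x=4: even, s = (-41)-4 = -45
x=10: even, s = (-45)-10 = -55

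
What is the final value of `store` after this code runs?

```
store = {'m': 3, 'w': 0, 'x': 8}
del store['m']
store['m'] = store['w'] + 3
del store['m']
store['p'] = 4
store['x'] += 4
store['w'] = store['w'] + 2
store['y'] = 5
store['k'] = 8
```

del 'm' → {'w': 0, 'x': 8}
store['m'] = store['w']+3 = 3 → {'w': 0, 'x': 8, 'm': 3}
del 'm' → {'w': 0, 'x': 8}
store['p'] = 4 → {'w': 0, 'x': 8, 'p': 4}
store['x'] = 8+4 = 12 → {'w': 0, 'x': 12, 'p': 4}
store['w'] = store['w']+2 = 2 → {'w': 2, 'x': 12, 'p': 4}
store['y'] = 5 → {'w': 2, 'x': 12, 'p': 4, 'y': 5}
store['k'] = 8 → {'w': 2, 'x': 12, 'p': 4, 'y': 5, 'k': 8}

{'w': 2, 'x': 12, 'p': 4, 'y': 5, 'k': 8}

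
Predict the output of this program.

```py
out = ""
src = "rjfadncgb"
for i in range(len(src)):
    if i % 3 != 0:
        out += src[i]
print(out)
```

jfdngb

i=0: skip
i=1: add 'j' → 'j'
i=2: add 'f' → 'jf'
i=3: skip
i=4: add 'd' → 'jfd'
i=5: add 'n' → 'jfdn'
i=6: skip
i=7: add 'g' → 'jfdng'
i=8: add 'b' → 'jfdngb'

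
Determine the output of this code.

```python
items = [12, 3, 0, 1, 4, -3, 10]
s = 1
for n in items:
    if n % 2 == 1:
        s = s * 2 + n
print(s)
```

19

n=12: not odd
n=3: odd, s = 1*2+3 = 5
n=0: not odd
n=1: odd, s = 5*2+1 = 11
n=4: not odd
n=-3: odd, s = 11*2+(-3) = 19
n=10: not odd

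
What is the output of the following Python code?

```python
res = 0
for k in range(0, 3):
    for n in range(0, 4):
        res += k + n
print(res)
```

k=0,n=0: res = 0+0 = 0
k=0,n=1: res = 0+1 = 1
k=0,n=2: res = 1+2 = 3
k=0,n=3: res = 3+3 = 6
k=1,n=0: res = 6+1 = 7
k=1,n=1: res = 7+2 = 9
k=1,n=2: res = 9+3 = 12
k=1,n=3: res = 12+4 = 16
k=2,n=0: res = 16+2 = 18
k=2,n=1: res = 18+3 = 21
k=2,n=2: res = 21+4 = 25
k=2,n=3: res = 25+5 = 30

30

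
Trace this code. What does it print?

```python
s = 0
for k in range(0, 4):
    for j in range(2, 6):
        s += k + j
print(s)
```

k=0,j=2: s = 0+2 = 2
k=0,j=3: s = 2+3 = 5
k=0,j=4: s = 5+4 = 9
k=0,j=5: s = 9+5 = 14
k=1,j=2: s = 14+3 = 17
k=1,j=3: s = 17+4 = 21
k=1,j=4: s = 21+5 = 26
k=1,j=5: s = 26+6 = 32
k=2,j=2: s = 32+4 = 36
k=2,j=3: s = 36+5 = 41
k=2,j=4: s = 41+6 = 47
k=2,j=5: s = 47+7 = 54
k=3,j=2: s = 54+5 = 59
k=3,j=3: s = 59+6 = 65
k=3,j=4: s = 65+7 = 72
k=3,j=5: s = 72+8 = 80

80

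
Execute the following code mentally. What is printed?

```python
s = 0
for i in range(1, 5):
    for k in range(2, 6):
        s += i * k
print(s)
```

140

i=1,k=2: s = 0+2 = 2
i=1,k=3: s = 2+3 = 5
i=1,k=4: s = 5+4 = 9
i=1,k=5: s = 9+5 = 14
i=2,k=2: s = 14+4 = 18
i=2,k=3: s = 18+6 = 24
i=2,k=4: s = 24+8 = 32
i=2,k=5: s = 32+10 = 42
i=3,k=2: s = 42+6 = 48
i=3,k=3: s = 48+9 = 57
i=3,k=4: s = 57+12 = 69
i=3,k=5: s = 69+15 = 84
i=4,k=2: s = 84+8 = 92
i=4,k=3: s = 92+12 = 104
i=4,k=4: s = 104+16 = 120
i=4,k=5: s = 120+20 = 140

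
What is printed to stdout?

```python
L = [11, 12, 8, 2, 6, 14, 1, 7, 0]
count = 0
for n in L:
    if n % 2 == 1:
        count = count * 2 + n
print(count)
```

n=11: odd, count = 0*2+11 = 11
n=12: not odd
n=8: not odd
n=2: not odd
n=6: not odd
n=14: not odd
n=1: odd, count = 11*2+1 = 23
n=7: odd, count = 23*2+7 = 53
n=0: not odd

53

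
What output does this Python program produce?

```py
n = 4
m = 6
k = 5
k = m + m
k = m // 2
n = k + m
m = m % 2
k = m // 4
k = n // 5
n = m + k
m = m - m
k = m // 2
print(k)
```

0

k = 6+6 = 12
k = 6//2 = 3
n = 3+6 = 9
m = 6%2 = 0
k = 0//4 = 0
k = 9//5 = 1
n = 0+1 = 1
m = 0-0 = 0
k = 0//2 = 0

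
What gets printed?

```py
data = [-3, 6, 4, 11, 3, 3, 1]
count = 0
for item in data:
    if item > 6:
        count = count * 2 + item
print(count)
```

item=-3: not >6
item=6: not >6
item=4: not >6
item=11: >6, count = 0*2+11 = 11
item=3: not >6
item=3: not >6
item=1: not >6

11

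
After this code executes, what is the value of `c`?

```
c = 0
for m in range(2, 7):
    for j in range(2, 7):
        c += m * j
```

m=2,j=2: c = 0+4 = 4
m=2,j=3: c = 4+6 = 10
m=2,j=4: c = 10+8 = 18
m=2,j=5: c = 18+10 = 28
m=2,j=6: c = 28+12 = 40
m=3,j=2: c = 40+6 = 46
m=3,j=3: c = 46+9 = 55
m=3,j=4: c = 55+12 = 67
m=3,j=5: c = 67+15 = 82
m=3,j=6: c = 82+18 = 100
m=4,j=2: c = 100+8 = 108
m=4,j=3: c = 108+12 = 120
m=4,j=4: c = 120+16 = 136
m=4,j=5: c = 136+20 = 156
m=4,j=6: c = 156+24 = 180
m=5,j=2: c = 180+10 = 190
m=5,j=3: c = 190+15 = 205
m=5,j=4: c = 205+20 = 225
m=5,j=5: c = 225+25 = 250
m=5,j=6: c = 250+30 = 280
m=6,j=2: c = 280+12 = 292
m=6,j=3: c = 292+18 = 310
m=6,j=4: c = 310+24 = 334
m=6,j=5: c = 334+30 = 364
m=6,j=6: c = 364+36 = 400

400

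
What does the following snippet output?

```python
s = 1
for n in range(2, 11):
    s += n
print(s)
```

n=2: s = 1+2 = 3
n=3: s = 3+3 = 6
n=4: s = 6+4 = 10
n=5: s = 10+5 = 15
n=6: s = 15+6 = 21
n=7: s = 21+7 = 28
n=8: s = 28+8 = 36
n=9: s = 36+9 = 45
n=10: s = 45+10 = 55

55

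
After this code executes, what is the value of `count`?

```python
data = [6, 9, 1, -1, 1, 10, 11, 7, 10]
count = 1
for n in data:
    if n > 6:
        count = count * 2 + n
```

n=6: not >6
n=9: >6, count = 1*2+9 = 11
n=1: not >6
n=-1: not >6
n=1: not >6
n=10: >6, count = 11*2+10 = 32
n=11: >6, count = 32*2+11 = 75
n=7: >6, count = 75*2+7 = 157
n=10: >6, count = 157*2+10 = 324

324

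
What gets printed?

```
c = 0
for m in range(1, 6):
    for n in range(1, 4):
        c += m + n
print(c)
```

m=1,n=1: c = 0+2 = 2
m=1,n=2: c = 2+3 = 5
m=1,n=3: c = 5+4 = 9
m=2,n=1: c = 9+3 = 12
m=2,n=2: c = 12+4 = 16
m=2,n=3: c = 16+5 = 21
m=3,n=1: c = 21+4 = 25
m=3,n=2: c = 25+5 = 30
m=3,n=3: c = 30+6 = 36
m=4,n=1: c = 36+5 = 41
m=4,n=2: c = 41+6 = 47
m=4,n=3: c = 47+7 = 54
m=5,n=1: c = 54+6 = 60
m=5,n=2: c = 60+7 = 67
m=5,n=3: c = 67+8 = 75

75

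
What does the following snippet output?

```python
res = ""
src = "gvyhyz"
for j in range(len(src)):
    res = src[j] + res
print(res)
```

zyhyvg

j=0: prepend 'g' → 'g'
j=1: prepend 'v' → 'vg'
j=2: prepend 'y' → 'yvg'
j=3: prepend 'h' → 'hyvg'
j=4: prepend 'y' → 'yhyvg'
j=5: prepend 'z' → 'zyhyvg'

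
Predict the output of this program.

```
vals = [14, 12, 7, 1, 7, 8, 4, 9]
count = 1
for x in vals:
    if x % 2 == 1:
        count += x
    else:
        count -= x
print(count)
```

x=14: not odd, count = 1-14 = -13
x=12: not odd, count = (-13)-12 = -25
x=7: odd, count = (-25)+7 = -18
x=1: odd, count = (-18)+1 = -17
x=7: odd, count = (-17)+7 = -10
x=8: not odd, count = (-10)-8 = -18
x=4: not odd, count = (-18)-4 = -22
x=9: odd, count = (-22)+9 = -13

-13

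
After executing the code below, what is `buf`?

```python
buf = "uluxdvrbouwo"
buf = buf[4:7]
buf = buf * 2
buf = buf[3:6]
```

'dvr'

slice [4:7] → 'dvr'
repeat ×2 → 'dvrdvr'
slice [3:6] → 'dvr'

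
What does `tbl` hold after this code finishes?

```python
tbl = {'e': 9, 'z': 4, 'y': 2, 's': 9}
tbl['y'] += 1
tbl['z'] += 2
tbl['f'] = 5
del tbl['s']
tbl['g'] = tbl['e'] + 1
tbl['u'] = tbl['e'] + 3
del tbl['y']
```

{'e': 9, 'z': 6, 'f': 5, 'g': 10, 'u': 12}

tbl['y'] = 2+1 = 3 → {'e': 9, 'z': 4, 'y': 3, 's': 9}
tbl['z'] = 4+2 = 6 → {'e': 9, 'z': 6, 'y': 3, 's': 9}
tbl['f'] = 5 → {'e': 9, 'z': 6, 'y': 3, 's': 9, 'f': 5}
del 's' → {'e': 9, 'z': 6, 'y': 3, 'f': 5}
tbl['g'] = tbl['e']+1 = 10 → {'e': 9, 'z': 6, 'y': 3, 'f': 5, 'g': 10}
tbl['u'] = tbl['e']+3 = 12 → {'e': 9, 'z': 6, 'y': 3, 'f': 5, 'g': 10, 'u': 12}
del 'y' → {'e': 9, 'z': 6, 'f': 5, 'g': 10, 'u': 12}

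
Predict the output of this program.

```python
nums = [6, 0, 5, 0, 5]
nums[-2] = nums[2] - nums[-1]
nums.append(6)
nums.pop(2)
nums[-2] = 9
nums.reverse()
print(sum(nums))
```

nums[-2] = nums[2]-nums[-1] = 5-5 = 0 → [6, 0, 5, 0, 5]
append 6 → [6, 0, 5, 0, 5, 6]
pop(2) removes 5 → [6, 0, 0, 5, 6]
nums[-2] = 9 → [6, 0, 0, 9, 6]
reverse → [6, 9, 0, 0, 6]
sum = 21

21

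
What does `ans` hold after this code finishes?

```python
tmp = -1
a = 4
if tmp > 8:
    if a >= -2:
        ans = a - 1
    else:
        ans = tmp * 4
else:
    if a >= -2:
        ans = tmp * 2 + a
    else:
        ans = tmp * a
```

2

tmp=-1, a=4
tmp > 8 is False; a >= -2 is True
→ ans = tmp * 2 + a = 2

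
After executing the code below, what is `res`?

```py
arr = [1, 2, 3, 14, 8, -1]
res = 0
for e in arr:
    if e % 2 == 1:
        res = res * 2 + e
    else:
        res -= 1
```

1

e=1: odd, res = 0*2+1 = 1
e=2: not odd, res = 1-1 = 0
e=3: odd, res = 0*2+3 = 3
e=14: not odd, res = 3-1 = 2
e=8: not odd, res = 2-1 = 1
e=-1: odd, res = 1*2+(-1) = 1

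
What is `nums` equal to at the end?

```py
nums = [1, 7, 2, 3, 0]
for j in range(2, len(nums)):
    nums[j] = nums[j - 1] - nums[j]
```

j=2: nums[2] = 7-2 = 5 → [1, 7, 5, 3, 0]
j=3: nums[3] = 5-3 = 2 → [1, 7, 5, 2, 0]
j=4: nums[4] = 2-0 = 2 → [1, 7, 5, 2, 2]

[1, 7, 5, 2, 2]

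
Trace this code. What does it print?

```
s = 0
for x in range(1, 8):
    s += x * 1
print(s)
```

28

x=1: s = 0+1*1 = 1
x=2: s = 1+2*1 = 3
x=3: s = 3+3*1 = 6
x=4: s = 6+4*1 = 10
x=5: s = 10+5*1 = 15
x=6: s = 15+6*1 = 21
x=7: s = 21+7*1 = 28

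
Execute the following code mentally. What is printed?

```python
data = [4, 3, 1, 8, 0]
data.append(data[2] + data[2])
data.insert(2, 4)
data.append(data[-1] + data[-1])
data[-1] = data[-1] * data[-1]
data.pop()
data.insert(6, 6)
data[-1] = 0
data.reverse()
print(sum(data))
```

append data[2]+data[2] = 1+1 = 2 → [4, 3, 1, 8, 0, 2]
insert 4 at 2 → [4, 3, 4, 1, 8, 0, 2]
append data[-1]+data[-1] = 2+2 = 4 → [4, 3, 4, 1, 8, 0, 2, 4]
data[-1] = data[-1]*data[-1] = 4*4 = 16 → [4, 3, 4, 1, 8, 0, 2, 16]
pop() removes 16 → [4, 3, 4, 1, 8, 0, 2]
insert 6 at 6 → [4, 3, 4, 1, 8, 0, 6, 2]
data[-1] = 0 → [4, 3, 4, 1, 8, 0, 6, 0]
reverse → [0, 6, 0, 8, 1, 4, 3, 4]
sum = 26

26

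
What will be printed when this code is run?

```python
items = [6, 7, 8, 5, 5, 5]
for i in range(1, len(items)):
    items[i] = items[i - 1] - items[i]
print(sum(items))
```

i=1: items[1] = 6-7 = -1 → [6, -1, 8, 5, 5, 5]
i=2: items[2] = (-1)-8 = -9 → [6, -1, -9, 5, 5, 5]
i=3: items[3] = (-9)-5 = -14 → [6, -1, -9, -14, 5, 5]
i=4: items[4] = (-14)-5 = -19 → [6, -1, -9, -14, -19, 5]
i=5: items[5] = (-19)-5 = -24 → [6, -1, -9, -14, -19, -24]
sum = -61

-61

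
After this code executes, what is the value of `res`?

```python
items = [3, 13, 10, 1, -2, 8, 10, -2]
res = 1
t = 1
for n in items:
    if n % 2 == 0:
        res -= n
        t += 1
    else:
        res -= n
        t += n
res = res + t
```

-17

n=3: not even, res = 1-3 = -2; t=4
n=13: not even, res = (-2)-13 = -15; t=17
n=10: even, res = (-15)-10 = -25; t=18
n=1: not even, res = (-25)-1 = -26; t=19
n=-2: even, res = (-26)-(-2) = -24; t=20
n=8: even, res = (-24)-8 = -32; t=21
n=10: even, res = (-32)-10 = -42; t=22
n=-2: even, res = (-42)-(-2) = -40; t=23
res+t = (-40)+23 = -17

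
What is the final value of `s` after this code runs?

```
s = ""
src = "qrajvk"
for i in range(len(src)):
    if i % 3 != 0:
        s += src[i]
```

i=0: skip
i=1: add 'r' → 'r'
i=2: add 'a' → 'ra'
i=3: skip
i=4: add 'v' → 'rav'
i=5: add 'k' → 'ravk'

'ravk'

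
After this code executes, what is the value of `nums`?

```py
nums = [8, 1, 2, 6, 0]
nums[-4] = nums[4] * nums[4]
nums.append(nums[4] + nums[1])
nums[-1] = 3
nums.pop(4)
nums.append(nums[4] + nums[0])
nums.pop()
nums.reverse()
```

nums[-4] = nums[4]*nums[4] = 0*0 = 0 → [8, 0, 2, 6, 0]
append nums[4]+nums[1] = 0+0 = 0 → [8, 0, 2, 6, 0, 0]
nums[-1] = 3 → [8, 0, 2, 6, 0, 3]
pop(4) removes 0 → [8, 0, 2, 6, 3]
append nums[4]+nums[0] = 3+8 = 11 → [8, 0, 2, 6, 3, 11]
pop() removes 11 → [8, 0, 2, 6, 3]
reverse → [3, 6, 2, 0, 8]

[3, 6, 2, 0, 8]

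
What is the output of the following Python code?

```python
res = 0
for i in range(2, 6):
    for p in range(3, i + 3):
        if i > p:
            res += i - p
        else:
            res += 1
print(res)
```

i=2,p=3: not 2>3, res = 0+1 = 1
i=2,p=4: not 2>4, res = 1+1 = 2
i=3,p=3: not 3>3, res = 2+1 = 3
i=3,p=4: not 3>4, res = 3+1 = 4
i=3,p=5: not 3>5, res = 4+1 = 5
i=4,p=3: 4>3, res = 5+1 = 6
i=4,p=4: not 4>4, res = 6+1 = 7
i=4,p=5: not 4>5, res = 7+1 = 8
i=4,p=6: not 4>6, res = 8+1 = 9
i=5,p=3: 5>3, res = 9+2 = 11
i=5,p=4: 5>4, res = 11+1 = 12
i=5,p=5: not 5>5, res = 12+1 = 13
i=5,p=6: not 5>6, res = 13+1 = 14
i=5,p=7: not 5>7, res = 14+1 = 15

15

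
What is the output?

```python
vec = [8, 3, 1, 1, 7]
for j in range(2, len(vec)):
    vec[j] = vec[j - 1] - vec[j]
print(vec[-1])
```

j=2: vec[2] = 3-1 = 2 → [8, 3, 2, 1, 7]
j=3: vec[3] = 2-1 = 1 → [8, 3, 2, 1, 7]
j=4: vec[4] = 1-7 = -6 → [8, 3, 2, 1, -6]

-6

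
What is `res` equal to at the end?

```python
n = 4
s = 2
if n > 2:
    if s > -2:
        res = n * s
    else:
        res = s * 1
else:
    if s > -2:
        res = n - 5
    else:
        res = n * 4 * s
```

n=4, s=2
n > 2 is True; s > -2 is True
→ res = n * s = 8

8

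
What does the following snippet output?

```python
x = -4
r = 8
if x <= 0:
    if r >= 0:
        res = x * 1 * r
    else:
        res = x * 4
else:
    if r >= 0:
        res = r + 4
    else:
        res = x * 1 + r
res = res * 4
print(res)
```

-128

x=-4, r=8
x <= 0 is True; r >= 0 is True
→ res = x * 1 * r = -32
res = (-32)*4 = -128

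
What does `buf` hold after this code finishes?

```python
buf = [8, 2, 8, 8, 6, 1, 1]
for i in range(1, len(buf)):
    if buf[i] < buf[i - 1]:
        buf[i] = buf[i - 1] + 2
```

i=1: 2<8, buf[1] = 8+2 = 10 → [8, 10, 8, 8, 6, 1, 1]
i=2: 8<10, buf[2] = 10+2 = 12 → [8, 10, 12, 8, 6, 1, 1]
i=3: 8<12, buf[3] = 12+2 = 14 → [8, 10, 12, 14, 6, 1, 1]
i=4: 6<14, buf[4] = 14+2 = 16 → [8, 10, 12, 14, 16, 1, 1]
i=5: 1<16, buf[5] = 16+2 = 18 → [8, 10, 12, 14, 16, 18, 1]
i=6: 1<18, buf[6] = 18+2 = 20 → [8, 10, 12, 14, 16, 18, 20]

[8, 10, 12, 14, 16, 18, 20]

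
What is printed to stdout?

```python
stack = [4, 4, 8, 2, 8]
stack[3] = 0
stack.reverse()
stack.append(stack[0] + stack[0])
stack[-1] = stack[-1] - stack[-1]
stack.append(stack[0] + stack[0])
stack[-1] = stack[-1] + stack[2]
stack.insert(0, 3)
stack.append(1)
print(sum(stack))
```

52

stack[3] = 0 → [4, 4, 8, 0, 8]
reverse → [8, 0, 8, 4, 4]
append stack[0]+stack[0] = 8+8 = 16 → [8, 0, 8, 4, 4, 16]
stack[-1] = stack[-1]-stack[-1] = 16-16 = 0 → [8, 0, 8, 4, 4, 0]
append stack[0]+stack[0] = 8+8 = 16 → [8, 0, 8, 4, 4, 0, 16]
stack[-1] = stack[-1]+stack[2] = 16+8 = 24 → [8, 0, 8, 4, 4, 0, 24]
insert 3 at 0 → [3, 8, 0, 8, 4, 4, 0, 24]
append 1 → [3, 8, 0, 8, 4, 4, 0, 24, 1]
sum = 52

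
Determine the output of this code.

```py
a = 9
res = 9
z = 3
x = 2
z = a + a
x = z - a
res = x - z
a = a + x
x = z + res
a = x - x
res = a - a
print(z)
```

18

z = 9+9 = 18
x = 18-9 = 9
res = 9-18 = -9
a = 9+9 = 18
x = 18+(-9) = 9
a = 9-9 = 0
res = 0-0 = 0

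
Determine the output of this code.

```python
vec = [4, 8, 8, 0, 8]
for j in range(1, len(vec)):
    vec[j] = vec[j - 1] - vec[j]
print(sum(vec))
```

-44

j=1: vec[1] = 4-8 = -4 → [4, -4, 8, 0, 8]
j=2: vec[2] = (-4)-8 = -12 → [4, -4, -12, 0, 8]
j=3: vec[3] = (-12)-0 = -12 → [4, -4, -12, -12, 8]
j=4: vec[4] = (-12)-8 = -20 → [4, -4, -12, -12, -20]
sum = -44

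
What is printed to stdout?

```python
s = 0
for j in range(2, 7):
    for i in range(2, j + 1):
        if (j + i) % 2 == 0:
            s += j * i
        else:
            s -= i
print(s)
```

j=2,i=2: even sum, s = 0+4 = 4
j=3,i=2: odd sum, s = 4-2 = 2
j=3,i=3: even sum, s = 2+9 = 11
j=4,i=2: even sum, s = 11+8 = 19
j=4,i=3: odd sum, s = 19-3 = 16
j=4,i=4: even sum, s = 16+16 = 32
j=5,i=2: odd sum, s = 32-2 = 30
j=5,i=3: even sum, s = 30+15 = 45
j=5,i=4: odd sum, s = 45-4 = 41
j=5,i=5: even sum, s = 41+25 = 66
j=6,i=2: even sum, s = 66+12 = 78
j=6,i=3: odd sum, s = 78-3 = 75
j=6,i=4: even sum, s = 75+24 = 99
j=6,i=5: odd sum, s = 99-5 = 94
j=6,i=6: even sum, s = 94+36 = 130

130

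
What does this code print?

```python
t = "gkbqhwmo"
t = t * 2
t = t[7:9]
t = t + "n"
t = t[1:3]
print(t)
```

repeat ×2 → 'gkbqhwmogkbqhwmo'
slice [7:9] → 'og'
+ 'n' → 'ogn'
slice [1:3] → 'gn'

gn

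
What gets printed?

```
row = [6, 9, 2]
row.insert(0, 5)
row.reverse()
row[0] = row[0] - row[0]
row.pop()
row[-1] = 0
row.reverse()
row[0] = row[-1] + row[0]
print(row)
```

insert 5 at 0 → [5, 6, 9, 2]
reverse → [2, 9, 6, 5]
row[0] = row[0]-row[0] = 2-2 = 0 → [0, 9, 6, 5]
pop() removes 5 → [0, 9, 6]
row[-1] = 0 → [0, 9, 0]
reverse → [0, 9, 0]
row[0] = row[-1]+row[0] = 0+0 = 0 → [0, 9, 0]

[0, 9, 0]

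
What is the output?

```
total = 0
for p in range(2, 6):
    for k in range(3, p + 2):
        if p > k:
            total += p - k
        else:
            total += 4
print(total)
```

32

p=2,k=3: not 2>3, total = 0+4 = 4
p=3,k=3: not 3>3, total = 4+4 = 8
p=3,k=4: not 3>4, total = 8+4 = 12
p=4,k=3: 4>3, total = 12+1 = 13
p=4,k=4: not 4>4, total = 13+4 = 17
p=4,k=5: not 4>5, total = 17+4 = 21
p=5,k=3: 5>3, total = 21+2 = 23
p=5,k=4: 5>4, total = 23+1 = 24
p=5,k=5: not 5>5, total = 24+4 = 28
p=5,k=6: not 5>6, total = 28+4 = 32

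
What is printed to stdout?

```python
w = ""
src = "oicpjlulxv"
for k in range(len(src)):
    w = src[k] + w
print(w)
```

vxluljpcio

k=0: prepend 'o' → 'o'
k=1: prepend 'i' → 'io'
k=2: prepend 'c' → 'cio'
k=3: prepend 'p' → 'pcio'
k=4: prepend 'j' → 'jpcio'
k=5: prepend 'l' → 'ljpcio'
k=6: prepend 'u' → 'uljpcio'
k=7: prepend 'l' → 'luljpcio'
k=8: prepend 'x' → 'xluljpcio'
k=9: prepend 'v' → 'vxluljpcio'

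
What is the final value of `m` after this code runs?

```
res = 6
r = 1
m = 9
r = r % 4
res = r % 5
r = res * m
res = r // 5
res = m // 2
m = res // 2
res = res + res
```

2

r = 1%4 = 1
res = 1%5 = 1
r = 1*9 = 9
res = 9//5 = 1
res = 9//2 = 4
m = 4//2 = 2
res = 4+4 = 8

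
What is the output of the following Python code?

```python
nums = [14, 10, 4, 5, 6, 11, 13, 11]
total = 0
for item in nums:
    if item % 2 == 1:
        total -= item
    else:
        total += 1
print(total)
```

item=14: not odd, total = 0+1 = 1
item=10: not odd, total = 1+1 = 2
item=4: not odd, total = 2+1 = 3
item=5: odd, total = 3-5 = -2
item=6: not odd, total = (-2)+1 = -1
item=11: odd, total = (-1)-11 = -12
item=13: odd, total = (-12)-13 = -25
item=11: odd, total = (-25)-11 = -36

-36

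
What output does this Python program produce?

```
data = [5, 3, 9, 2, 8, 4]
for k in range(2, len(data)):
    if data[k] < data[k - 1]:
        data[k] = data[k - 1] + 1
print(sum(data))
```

k=2: 9>=3, unchanged → [5, 3, 9, 2, 8, 4]
k=3: 2<9, data[3] = 9+1 = 10 → [5, 3, 9, 10, 8, 4]
k=4: 8<10, data[4] = 10+1 = 11 → [5, 3, 9, 10, 11, 4]
k=5: 4<11, data[5] = 11+1 = 12 → [5, 3, 9, 10, 11, 12]
sum = 50

50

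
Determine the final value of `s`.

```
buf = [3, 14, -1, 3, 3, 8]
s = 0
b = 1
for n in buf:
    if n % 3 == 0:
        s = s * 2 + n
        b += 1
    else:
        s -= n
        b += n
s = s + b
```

-14

n=3: %3==0, s = 0*2+3 = 3; b=2
n=14: not %3==0, s = 3-14 = -11; b=16
n=-1: not %3==0, s = (-11)-(-1) = -10; b=15
n=3: %3==0, s = (-10)*2+3 = -17; b=16
n=3: %3==0, s = (-17)*2+3 = -31; b=17
n=8: not %3==0, s = (-31)-8 = -39; b=25
s+b = (-39)+25 = -14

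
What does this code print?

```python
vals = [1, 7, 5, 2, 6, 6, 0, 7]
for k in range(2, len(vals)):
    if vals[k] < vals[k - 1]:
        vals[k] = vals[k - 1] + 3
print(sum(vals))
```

k=2: 5<7, vals[2] = 7+3 = 10 → [1, 7, 10, 2, 6, 6, 0, 7]
k=3: 2<10, vals[3] = 10+3 = 13 → [1, 7, 10, 13, 6, 6, 0, 7]
k=4: 6<13, vals[4] = 13+3 = 16 → [1, 7, 10, 13, 16, 6, 0, 7]
k=5: 6<16, vals[5] = 16+3 = 19 → [1, 7, 10, 13, 16, 19, 0, 7]
k=6: 0<19, vals[6] = 19+3 = 22 → [1, 7, 10, 13, 16, 19, 22, 7]
k=7: 7<22, vals[7] = 22+3 = 25 → [1, 7, 10, 13, 16, 19, 22, 25]
sum = 113

113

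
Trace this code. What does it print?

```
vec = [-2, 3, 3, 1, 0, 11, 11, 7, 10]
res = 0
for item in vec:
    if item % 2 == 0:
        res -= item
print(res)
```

item=-2: even, res = 0-(-2) = 2
item=3: not even
item=3: not even
item=1: not even
item=0: even, res = 2-0 = 2
item=11: not even
item=11: not even
item=7: not even
item=10: even, res = 2-10 = -8

-8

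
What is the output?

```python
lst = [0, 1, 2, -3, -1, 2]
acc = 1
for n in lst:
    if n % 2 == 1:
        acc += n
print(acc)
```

n=0: not odd
n=1: odd, acc = 1+1 = 2
n=2: not odd
n=-3: odd, acc = 2+(-3) = -1
n=-1: odd, acc = (-1)+(-1) = -2
n=2: not odd

-2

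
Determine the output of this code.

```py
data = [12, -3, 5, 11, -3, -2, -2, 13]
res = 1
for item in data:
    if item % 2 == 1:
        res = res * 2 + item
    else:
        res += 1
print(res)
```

111

item=12: not odd, res = 1+1 = 2
item=-3: odd, res = 2*2+(-3) = 1
item=5: odd, res = 1*2+5 = 7
item=11: odd, res = 7*2+11 = 25
item=-3: odd, res = 25*2+(-3) = 47
item=-2: not odd, res = 47+1 = 48
item=-2: not odd, res = 48+1 = 49
item=13: odd, res = 49*2+13 = 111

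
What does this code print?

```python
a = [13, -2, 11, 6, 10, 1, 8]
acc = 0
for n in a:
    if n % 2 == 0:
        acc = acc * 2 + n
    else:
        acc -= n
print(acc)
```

-262

n=13: not even, acc = 0-13 = -13
n=-2: even, acc = (-13)*2+(-2) = -28
n=11: not even, acc = (-28)-11 = -39
n=6: even, acc = (-39)*2+6 = -72
n=10: even, acc = (-72)*2+10 = -134
n=1: not even, acc = (-134)-1 = -135
n=8: even, acc = (-135)*2+8 = -262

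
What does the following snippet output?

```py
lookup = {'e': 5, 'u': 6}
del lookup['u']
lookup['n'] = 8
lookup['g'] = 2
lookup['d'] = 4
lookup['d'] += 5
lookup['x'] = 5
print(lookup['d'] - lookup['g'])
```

7

del 'u' → {'e': 5}
lookup['n'] = 8 → {'e': 5, 'n': 8}
lookup['g'] = 2 → {'e': 5, 'n': 8, 'g': 2}
lookup['d'] = 4 → {'e': 5, 'n': 8, 'g': 2, 'd': 4}
lookup['d'] = 4+5 = 9 → {'e': 5, 'n': 8, 'g': 2, 'd': 9}
lookup['x'] = 5 → {'e': 5, 'n': 8, 'g': 2, 'd': 9, 'x': 5}
lookup['d']-lookup['g'] = 9-2 = 7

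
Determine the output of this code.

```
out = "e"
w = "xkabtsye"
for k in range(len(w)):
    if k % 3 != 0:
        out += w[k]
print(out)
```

k=0: skip
k=1: add 'k' → 'ek'
k=2: add 'a' → 'eka'
k=3: skip
k=4: add 't' → 'ekat'
k=5: add 's' → 'ekats'
k=6: skip
k=7: add 'e' → 'ekatse'

ekatse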